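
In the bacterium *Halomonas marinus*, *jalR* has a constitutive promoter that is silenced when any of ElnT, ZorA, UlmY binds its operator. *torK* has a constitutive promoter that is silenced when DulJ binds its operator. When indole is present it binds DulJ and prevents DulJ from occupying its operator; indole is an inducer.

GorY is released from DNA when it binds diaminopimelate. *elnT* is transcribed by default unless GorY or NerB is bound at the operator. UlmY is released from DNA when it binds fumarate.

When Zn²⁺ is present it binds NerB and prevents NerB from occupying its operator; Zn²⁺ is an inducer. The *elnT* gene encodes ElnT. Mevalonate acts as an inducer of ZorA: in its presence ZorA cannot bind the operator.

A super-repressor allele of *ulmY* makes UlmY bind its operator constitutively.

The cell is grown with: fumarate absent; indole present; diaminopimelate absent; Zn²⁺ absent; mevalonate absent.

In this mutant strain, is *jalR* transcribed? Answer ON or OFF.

OFF

Diaminopimelate is absent, so GorY is active.
Zn²⁺ is absent, so NerB is active.
With repressor GorY bound, *elnT* is not transcribed.
So ElnT is not produced.
Mevalonate is absent, so ZorA is active.
UlmY is constitutively active in this strain.
With repressor ZorA bound, *jalR* is not transcribed.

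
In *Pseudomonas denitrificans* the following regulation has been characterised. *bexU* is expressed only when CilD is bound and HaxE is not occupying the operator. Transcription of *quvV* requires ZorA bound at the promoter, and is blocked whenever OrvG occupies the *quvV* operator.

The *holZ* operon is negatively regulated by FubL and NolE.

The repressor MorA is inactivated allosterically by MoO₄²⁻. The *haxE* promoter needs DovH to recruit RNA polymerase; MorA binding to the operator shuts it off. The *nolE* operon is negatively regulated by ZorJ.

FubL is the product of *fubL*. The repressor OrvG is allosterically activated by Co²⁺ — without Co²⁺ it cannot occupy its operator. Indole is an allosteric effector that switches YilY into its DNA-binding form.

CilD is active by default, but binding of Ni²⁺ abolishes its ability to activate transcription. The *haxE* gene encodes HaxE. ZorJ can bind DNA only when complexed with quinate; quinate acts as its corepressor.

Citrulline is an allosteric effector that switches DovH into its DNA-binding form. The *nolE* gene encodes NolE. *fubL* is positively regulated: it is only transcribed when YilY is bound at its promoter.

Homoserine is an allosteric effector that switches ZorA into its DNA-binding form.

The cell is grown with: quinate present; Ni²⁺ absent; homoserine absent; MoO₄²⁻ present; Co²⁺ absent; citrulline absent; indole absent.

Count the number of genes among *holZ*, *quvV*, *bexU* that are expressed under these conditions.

2

Indole is absent, so YilY is inactive.
Required activator YilY is absent, so *fubL* is not transcribed.
So FubL is not produced.
Quinate is present, so ZorJ is active.
With repressor ZorJ bound, *nolE* is not transcribed.
So NolE is not produced.
With no repressor bound, *holZ* is transcribed.
→ *holZ* is ON.
Homoserine is absent, so ZorA is inactive.
Co²⁺ is absent, so OrvG is inactive.
Required activator ZorA is absent, so *quvV* is not transcribed.
→ *quvV* is OFF.
Citrulline is absent, so DovH is inactive.
MoO₄²⁻ is present, so MorA is inactive.
Required activator DovH is absent, so *haxE* is not transcribed.
So HaxE is not produced.
Ni²⁺ is absent, so CilD is active.
No repressor is bound and CilD is active, so *bexU* is transcribed.
→ *bexU* is ON.
2 of the 3 genes are transcribed.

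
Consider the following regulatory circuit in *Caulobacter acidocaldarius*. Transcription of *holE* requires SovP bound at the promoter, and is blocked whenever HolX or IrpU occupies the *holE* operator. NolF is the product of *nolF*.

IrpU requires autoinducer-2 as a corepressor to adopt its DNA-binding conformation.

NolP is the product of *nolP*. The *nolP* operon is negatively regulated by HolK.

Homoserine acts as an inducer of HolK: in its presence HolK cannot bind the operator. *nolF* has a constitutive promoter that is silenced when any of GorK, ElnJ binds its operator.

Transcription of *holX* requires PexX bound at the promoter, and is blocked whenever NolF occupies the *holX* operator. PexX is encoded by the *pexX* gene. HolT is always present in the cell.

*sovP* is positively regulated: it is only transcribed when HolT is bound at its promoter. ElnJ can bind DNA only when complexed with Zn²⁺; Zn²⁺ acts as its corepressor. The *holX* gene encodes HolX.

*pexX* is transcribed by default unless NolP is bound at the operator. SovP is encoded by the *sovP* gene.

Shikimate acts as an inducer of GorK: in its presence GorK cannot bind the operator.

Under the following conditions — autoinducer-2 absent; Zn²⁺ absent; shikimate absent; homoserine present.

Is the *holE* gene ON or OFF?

ON

Homoserine is present, so HolK is inactive.
With no repressor bound, *nolP* is transcribed.
So NolP is produced and active.
With repressor NolP bound, *pexX* is not transcribed.
So PexX is not produced.
Shikimate is absent, so GorK is active.
Zn²⁺ is absent, so ElnJ is inactive.
With repressor GorK bound, *nolF* is not transcribed.
So NolF is not produced.
Required activator PexX is absent, so *holX* is not transcribed.
So HolX is not produced.
Autoinducer-2 is absent, so IrpU is inactive.
HolT is produced constitutively and is active.
No repressor is bound and HolT is active, so *sovP* is transcribed.
So SovP is produced and active.
No repressor is bound and SovP is active, so *holE* is transcribed.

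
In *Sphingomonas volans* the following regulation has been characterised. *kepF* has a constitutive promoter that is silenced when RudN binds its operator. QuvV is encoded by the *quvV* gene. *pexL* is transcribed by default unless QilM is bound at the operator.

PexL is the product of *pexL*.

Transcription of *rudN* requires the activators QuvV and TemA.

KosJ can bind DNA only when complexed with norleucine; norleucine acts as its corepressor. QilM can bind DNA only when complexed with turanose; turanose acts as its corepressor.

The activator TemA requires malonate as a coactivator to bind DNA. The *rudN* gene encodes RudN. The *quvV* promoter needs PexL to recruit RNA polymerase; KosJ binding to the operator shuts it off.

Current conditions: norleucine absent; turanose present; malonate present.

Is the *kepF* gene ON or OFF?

ON

Turanose is present, so QilM is active.
With repressor QilM bound, *pexL* is not transcribed.
So PexL is not produced.
Norleucine is absent, so KosJ is inactive.
Required activator PexL is absent, so *quvV* is not transcribed.
So QuvV is not produced.
Malonate is present, so TemA is active.
Required activator QuvV is absent, so *rudN* is not transcribed.
So RudN is not produced.
With no repressor bound, *kepF* is transcribed.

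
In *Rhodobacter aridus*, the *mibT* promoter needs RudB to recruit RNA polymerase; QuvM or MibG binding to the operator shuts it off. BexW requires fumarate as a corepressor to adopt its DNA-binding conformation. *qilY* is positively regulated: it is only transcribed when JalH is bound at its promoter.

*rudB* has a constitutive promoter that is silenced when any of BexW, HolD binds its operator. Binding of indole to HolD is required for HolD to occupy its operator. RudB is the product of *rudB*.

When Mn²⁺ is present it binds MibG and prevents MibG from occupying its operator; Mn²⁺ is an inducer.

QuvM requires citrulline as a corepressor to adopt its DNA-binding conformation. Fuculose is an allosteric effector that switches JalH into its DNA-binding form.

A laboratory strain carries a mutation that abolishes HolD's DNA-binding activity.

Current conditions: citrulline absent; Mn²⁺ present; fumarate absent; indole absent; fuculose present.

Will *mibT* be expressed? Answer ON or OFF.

ON

Citrulline is absent, so QuvM is inactive.
Fumarate is absent, so BexW is inactive.
HolD is non-functional in this strain, so it has no effect.
With no repressor bound, *rudB* is transcribed.
So RudB is produced and active.
Mn²⁺ is present, so MibG is inactive.
No repressor is bound and RudB is active, so *mibT* is transcribed.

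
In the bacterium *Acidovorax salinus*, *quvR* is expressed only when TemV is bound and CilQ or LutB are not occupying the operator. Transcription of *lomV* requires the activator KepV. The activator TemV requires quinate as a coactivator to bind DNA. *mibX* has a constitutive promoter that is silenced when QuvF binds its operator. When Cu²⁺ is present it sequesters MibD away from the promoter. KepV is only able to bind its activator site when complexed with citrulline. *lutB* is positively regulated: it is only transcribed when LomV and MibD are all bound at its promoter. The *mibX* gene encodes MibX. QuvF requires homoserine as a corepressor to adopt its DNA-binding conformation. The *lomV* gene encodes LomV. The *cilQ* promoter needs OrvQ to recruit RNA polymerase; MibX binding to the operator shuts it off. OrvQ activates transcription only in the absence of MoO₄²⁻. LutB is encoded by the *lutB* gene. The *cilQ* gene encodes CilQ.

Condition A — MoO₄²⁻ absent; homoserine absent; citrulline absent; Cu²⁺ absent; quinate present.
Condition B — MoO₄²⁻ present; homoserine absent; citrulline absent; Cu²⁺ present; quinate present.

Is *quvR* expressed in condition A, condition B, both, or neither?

Condition A:
MoO₄²⁻ is absent, so OrvQ is active.
Homoserine is absent, so QuvF is inactive.
With no repressor bound, *mibX* is transcribed.
So MibX is produced and active.
With repressor MibX bound, *cilQ* is not transcribed.
So CilQ is not produced.
Citrulline is absent, so KepV is inactive.
Required activator KepV is absent, so *lomV* is not transcribed.
So LomV is not produced.
Cu²⁺ is absent, so MibD is active.
Required activator LomV is absent, so *lutB* is not transcribed.
So LutB is not produced.
Quinate is present, so TemV is active.
No repressor is bound and TemV is active, so *quvR* is transcribed.
→ *quvR* is ON in A.
Condition B:
MoO₄²⁻ is present, so OrvQ is inactive.
Homoserine is absent, so QuvF is inactive.
With no repressor bound, *mibX* is transcribed.
So MibX is produced and active.
With repressor MibX bound, *cilQ* is not transcribed.
So CilQ is not produced.
Citrulline is absent, so KepV is inactive.
Required activator KepV is absent, so *lomV* is not transcribed.
So LomV is not produced.
Cu²⁺ is present, so MibD is inactive.
Required activator LomV is absent, so *lutB* is not transcribed.
So LutB is not produced.
Quinate is present, so TemV is active.
No repressor is bound and TemV is active, so *quvR* is transcribed.
→ *quvR* is ON in B.

both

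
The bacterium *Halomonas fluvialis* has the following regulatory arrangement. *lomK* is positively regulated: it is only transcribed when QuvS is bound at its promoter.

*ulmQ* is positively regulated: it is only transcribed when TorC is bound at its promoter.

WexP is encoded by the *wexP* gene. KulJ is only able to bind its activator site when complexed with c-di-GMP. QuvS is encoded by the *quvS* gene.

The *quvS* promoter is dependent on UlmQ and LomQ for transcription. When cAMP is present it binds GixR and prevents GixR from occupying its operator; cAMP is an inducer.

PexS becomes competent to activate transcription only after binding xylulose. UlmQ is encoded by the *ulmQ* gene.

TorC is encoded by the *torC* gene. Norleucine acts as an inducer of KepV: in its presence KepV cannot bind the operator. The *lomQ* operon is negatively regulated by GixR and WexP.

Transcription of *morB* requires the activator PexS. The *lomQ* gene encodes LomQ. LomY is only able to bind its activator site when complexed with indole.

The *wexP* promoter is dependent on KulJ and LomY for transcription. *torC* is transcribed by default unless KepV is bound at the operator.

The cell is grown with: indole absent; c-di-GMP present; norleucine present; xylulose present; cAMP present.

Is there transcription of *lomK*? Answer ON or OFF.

ON

Norleucine is present, so KepV is inactive.
With no repressor bound, *torC* is transcribed.
So TorC is produced and active.
No repressor is bound and TorC is active, so *ulmQ* is transcribed.
So UlmQ is produced and active.
cAMP is present, so GixR is inactive.
c-di-GMP is present, so KulJ is active.
Indole is absent, so LomY is inactive.
Required activator LomY is absent, so *wexP* is not transcribed.
So WexP is not produced.
With no repressor bound, *lomQ* is transcribed.
So LomQ is produced and active.
No repressor is bound and UlmQ and LomQ are active, so *quvS* is transcribed.
So QuvS is produced and active.
No repressor is bound and QuvS is active, so *lomK* is transcribed.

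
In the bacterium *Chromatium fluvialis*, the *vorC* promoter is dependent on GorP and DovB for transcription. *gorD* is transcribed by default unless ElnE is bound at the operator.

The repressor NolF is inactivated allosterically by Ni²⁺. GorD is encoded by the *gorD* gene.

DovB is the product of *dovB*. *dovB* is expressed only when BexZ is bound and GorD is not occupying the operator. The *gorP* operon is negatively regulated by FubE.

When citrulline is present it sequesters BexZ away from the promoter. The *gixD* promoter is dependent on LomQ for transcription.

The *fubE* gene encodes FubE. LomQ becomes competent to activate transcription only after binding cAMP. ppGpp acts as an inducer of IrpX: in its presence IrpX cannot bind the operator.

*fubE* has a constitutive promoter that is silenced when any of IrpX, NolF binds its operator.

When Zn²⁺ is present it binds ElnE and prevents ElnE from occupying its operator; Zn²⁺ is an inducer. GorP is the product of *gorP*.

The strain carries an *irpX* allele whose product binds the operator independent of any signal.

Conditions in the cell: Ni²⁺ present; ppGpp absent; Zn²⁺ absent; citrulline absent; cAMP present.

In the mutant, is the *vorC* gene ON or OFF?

ON

IrpX is constitutively active in this strain.
Ni²⁺ is present, so NolF is inactive.
With repressor IrpX bound, *fubE* is not transcribed.
So FubE is not produced.
With no repressor bound, *gorP* is transcribed.
So GorP is produced and active.
Zn²⁺ is absent, so ElnE is active.
With repressor ElnE bound, *gorD* is not transcribed.
So GorD is not produced.
Citrulline is absent, so BexZ is active.
No repressor is bound and BexZ is active, so *dovB* is transcribed.
So DovB is produced and active.
No repressor is bound and GorP and DovB are active, so *vorC* is transcribed.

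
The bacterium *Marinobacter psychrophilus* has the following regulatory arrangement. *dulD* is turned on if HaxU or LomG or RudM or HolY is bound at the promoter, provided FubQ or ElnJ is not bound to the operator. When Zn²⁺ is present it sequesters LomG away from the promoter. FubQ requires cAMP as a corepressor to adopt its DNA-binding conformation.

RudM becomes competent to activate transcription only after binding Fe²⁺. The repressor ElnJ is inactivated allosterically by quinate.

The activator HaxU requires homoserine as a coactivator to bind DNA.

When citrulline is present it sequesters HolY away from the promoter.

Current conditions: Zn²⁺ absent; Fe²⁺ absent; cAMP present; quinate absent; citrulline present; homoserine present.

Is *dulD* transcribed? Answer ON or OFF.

Homoserine is present, so HaxU is active.
cAMP is present, so FubQ is active.
Quinate is absent, so ElnJ is active.
Zn²⁺ is absent, so LomG is active.
Fe²⁺ is absent, so RudM is inactive.
Citrulline is present, so HolY is inactive.
With repressor FubQ bound, *dulD* is not transcribed.

OFF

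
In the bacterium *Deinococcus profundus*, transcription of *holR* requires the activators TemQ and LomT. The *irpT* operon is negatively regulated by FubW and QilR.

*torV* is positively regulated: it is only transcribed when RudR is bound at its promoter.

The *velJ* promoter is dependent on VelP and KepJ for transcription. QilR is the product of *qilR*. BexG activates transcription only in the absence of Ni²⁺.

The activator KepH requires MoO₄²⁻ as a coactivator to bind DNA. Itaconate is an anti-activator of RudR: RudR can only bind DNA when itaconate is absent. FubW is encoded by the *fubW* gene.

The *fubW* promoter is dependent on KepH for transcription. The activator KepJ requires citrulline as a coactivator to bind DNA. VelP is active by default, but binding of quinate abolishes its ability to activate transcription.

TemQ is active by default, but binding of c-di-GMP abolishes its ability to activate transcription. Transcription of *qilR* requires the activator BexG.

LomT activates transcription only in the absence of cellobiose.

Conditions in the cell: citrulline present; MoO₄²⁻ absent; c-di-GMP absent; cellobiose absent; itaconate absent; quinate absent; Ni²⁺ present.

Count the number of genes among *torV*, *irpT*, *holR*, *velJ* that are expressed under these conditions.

Itaconate is absent, so RudR is active.
No repressor is bound and RudR is active, so *torV* is transcribed.
→ *torV* is ON.
MoO₄²⁻ is absent, so KepH is inactive.
Required activator KepH is absent, so *fubW* is not transcribed.
So FubW is not produced.
Ni²⁺ is present, so BexG is inactive.
Required activator BexG is absent, so *qilR* is not transcribed.
So QilR is not produced.
With no repressor bound, *irpT* is transcribed.
→ *irpT* is ON.
c-di-GMP is absent, so TemQ is active.
Cellobiose is absent, so LomT is active.
No repressor is bound and TemQ and LomT are active, so *holR* is transcribed.
→ *holR* is ON.
Quinate is absent, so VelP is active.
Citrulline is present, so KepJ is active.
No repressor is bound and VelP and KepJ are active, so *velJ* is transcribed.
→ *velJ* is ON.
4 of the 4 genes are transcribed.

4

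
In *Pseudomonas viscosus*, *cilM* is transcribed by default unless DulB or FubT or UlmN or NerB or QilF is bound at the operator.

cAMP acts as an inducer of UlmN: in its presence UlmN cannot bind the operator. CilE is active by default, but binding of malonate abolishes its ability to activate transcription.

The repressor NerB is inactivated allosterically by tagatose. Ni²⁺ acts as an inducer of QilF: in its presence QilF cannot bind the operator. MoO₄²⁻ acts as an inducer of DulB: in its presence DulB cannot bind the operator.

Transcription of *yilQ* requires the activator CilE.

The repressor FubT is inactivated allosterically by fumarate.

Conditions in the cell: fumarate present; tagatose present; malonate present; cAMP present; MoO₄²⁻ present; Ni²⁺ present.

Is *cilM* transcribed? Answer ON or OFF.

MoO₄²⁻ is present, so DulB is inactive.
Fumarate is present, so FubT is inactive.
cAMP is present, so UlmN is inactive.
Tagatose is present, so NerB is inactive.
Ni²⁺ is present, so QilF is inactive.
With no repressor bound, *cilM* is transcribed.

ON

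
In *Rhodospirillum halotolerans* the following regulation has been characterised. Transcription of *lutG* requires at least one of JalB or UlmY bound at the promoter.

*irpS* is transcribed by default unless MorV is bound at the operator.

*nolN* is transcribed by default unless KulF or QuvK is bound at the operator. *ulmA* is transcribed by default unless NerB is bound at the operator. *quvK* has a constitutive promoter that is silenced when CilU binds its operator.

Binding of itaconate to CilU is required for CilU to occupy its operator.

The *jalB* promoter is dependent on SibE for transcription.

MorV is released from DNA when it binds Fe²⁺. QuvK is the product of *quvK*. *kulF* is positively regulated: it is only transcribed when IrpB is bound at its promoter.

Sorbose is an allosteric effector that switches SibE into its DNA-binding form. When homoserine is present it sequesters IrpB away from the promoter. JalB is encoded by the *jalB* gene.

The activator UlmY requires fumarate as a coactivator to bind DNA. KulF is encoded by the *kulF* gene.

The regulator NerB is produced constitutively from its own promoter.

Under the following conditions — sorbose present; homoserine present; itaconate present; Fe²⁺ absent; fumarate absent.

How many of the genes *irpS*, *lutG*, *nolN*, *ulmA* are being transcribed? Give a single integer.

Fe²⁺ is absent, so MorV is active.
With repressor MorV bound, *irpS* is not transcribed.
→ *irpS* is OFF.
Sorbose is present, so SibE is active.
No repressor is bound and SibE is active, so *jalB* is transcribed.
So JalB is produced and active.
Fumarate is absent, so UlmY is inactive.
Activator JalB is present, so *lutG* is transcribed.
→ *lutG* is ON.
Homoserine is present, so IrpB is inactive.
Required activator IrpB is absent, so *kulF* is not transcribed.
So KulF is not produced.
Itaconate is present, so CilU is active.
With repressor CilU bound, *quvK* is not transcribed.
So QuvK is not produced.
With no repressor bound, *nolN* is transcribed.
→ *nolN* is ON.
NerB is produced constitutively and is active.
With repressor NerB bound, *ulmA* is not transcribed.
→ *ulmA* is OFF.
2 of the 4 genes are transcribed.

2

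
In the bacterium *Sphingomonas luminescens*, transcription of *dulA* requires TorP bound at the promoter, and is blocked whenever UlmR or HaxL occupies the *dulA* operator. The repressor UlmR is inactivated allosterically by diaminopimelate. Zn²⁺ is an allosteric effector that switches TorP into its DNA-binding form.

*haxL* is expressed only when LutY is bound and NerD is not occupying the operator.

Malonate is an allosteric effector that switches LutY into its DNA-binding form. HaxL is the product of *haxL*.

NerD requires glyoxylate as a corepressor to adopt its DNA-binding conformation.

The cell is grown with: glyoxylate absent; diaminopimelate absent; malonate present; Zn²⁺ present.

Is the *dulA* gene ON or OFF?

Diaminopimelate is absent, so UlmR is active.
Glyoxylate is absent, so NerD is inactive.
Malonate is present, so LutY is active.
No repressor is bound and LutY is active, so *haxL* is transcribed.
So HaxL is produced and active.
Zn²⁺ is present, so TorP is active.
With repressor UlmR bound, *dulA* is not transcribed.

OFF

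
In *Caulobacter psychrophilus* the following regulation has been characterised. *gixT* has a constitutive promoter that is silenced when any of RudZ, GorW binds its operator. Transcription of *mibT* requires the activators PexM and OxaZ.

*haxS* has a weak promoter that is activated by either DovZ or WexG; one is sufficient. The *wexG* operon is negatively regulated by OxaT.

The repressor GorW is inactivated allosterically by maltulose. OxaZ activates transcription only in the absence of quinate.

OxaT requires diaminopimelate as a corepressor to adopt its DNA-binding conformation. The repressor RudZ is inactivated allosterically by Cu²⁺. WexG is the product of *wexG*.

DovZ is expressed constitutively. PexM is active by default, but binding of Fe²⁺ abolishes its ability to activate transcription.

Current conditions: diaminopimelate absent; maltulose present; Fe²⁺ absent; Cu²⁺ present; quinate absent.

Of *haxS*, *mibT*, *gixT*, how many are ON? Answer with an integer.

DovZ is produced constitutively and is active.
Diaminopimelate is absent, so OxaT is inactive.
With no repressor bound, *wexG* is transcribed.
So WexG is produced and active.
Activator DovZ is present, so *haxS* is transcribed.
→ *haxS* is ON.
Fe²⁺ is absent, so PexM is active.
Quinate is absent, so OxaZ is active.
No repressor is bound and PexM and OxaZ are active, so *mibT* is transcribed.
→ *mibT* is ON.
Cu²⁺ is present, so RudZ is inactive.
Maltulose is present, so GorW is inactive.
With no repressor bound, *gixT* is transcribed.
→ *gixT* is ON.
3 of the 3 genes are transcribed.

3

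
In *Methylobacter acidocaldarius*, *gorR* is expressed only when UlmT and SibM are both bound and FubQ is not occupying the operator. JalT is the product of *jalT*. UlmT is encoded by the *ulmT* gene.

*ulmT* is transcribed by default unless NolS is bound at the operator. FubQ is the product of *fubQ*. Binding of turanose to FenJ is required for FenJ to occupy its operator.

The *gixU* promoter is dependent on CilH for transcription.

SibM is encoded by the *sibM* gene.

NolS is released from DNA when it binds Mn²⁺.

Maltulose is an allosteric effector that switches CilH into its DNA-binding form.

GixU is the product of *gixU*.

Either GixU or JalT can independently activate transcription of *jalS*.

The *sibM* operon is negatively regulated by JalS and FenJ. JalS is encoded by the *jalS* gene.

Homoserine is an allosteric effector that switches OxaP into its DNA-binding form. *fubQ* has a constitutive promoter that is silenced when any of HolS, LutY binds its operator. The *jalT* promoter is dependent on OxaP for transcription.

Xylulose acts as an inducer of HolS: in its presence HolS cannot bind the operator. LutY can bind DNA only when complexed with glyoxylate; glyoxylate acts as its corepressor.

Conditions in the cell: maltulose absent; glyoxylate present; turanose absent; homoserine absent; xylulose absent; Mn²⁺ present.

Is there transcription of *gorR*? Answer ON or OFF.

Xylulose is absent, so HolS is active.
Glyoxylate is present, so LutY is active.
With repressor HolS bound, *fubQ* is not transcribed.
So FubQ is not produced.
Mn²⁺ is present, so NolS is inactive.
With no repressor bound, *ulmT* is transcribed.
So UlmT is produced and active.
Maltulose is absent, so CilH is inactive.
Required activator CilH is absent, so *gixU* is not transcribed.
So GixU is not produced.
Homoserine is absent, so OxaP is inactive.
Required activator OxaP is absent, so *jalT* is not transcribed.
So JalT is not produced.
No activator is available at the *jalS* promoter, so *jalS* is not transcribed.
So JalS is not produced.
Turanose is absent, so FenJ is inactive.
With no repressor bound, *sibM* is transcribed.
So SibM is produced and active.
No repressor is bound and UlmT and SibM are active, so *gorR* is transcribed.

ON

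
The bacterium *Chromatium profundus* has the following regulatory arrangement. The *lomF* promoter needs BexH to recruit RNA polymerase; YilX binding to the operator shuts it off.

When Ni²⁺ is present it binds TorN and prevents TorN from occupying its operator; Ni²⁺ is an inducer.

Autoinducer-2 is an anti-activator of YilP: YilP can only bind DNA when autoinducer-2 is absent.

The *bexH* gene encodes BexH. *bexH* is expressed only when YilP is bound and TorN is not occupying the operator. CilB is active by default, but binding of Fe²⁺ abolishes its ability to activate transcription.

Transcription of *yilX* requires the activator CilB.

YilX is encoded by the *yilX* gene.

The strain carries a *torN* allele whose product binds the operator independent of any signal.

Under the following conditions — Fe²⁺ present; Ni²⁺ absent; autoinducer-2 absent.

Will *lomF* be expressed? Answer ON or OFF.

OFF

Fe²⁺ is present, so CilB is inactive.
Required activator CilB is absent, so *yilX* is not transcribed.
So YilX is not produced.
Autoinducer-2 is absent, so YilP is active.
TorN is constitutively active in this strain.
With repressor TorN bound, *bexH* is not transcribed.
So BexH is not produced.
Required activator BexH is absent, so *lomF* is not transcribed.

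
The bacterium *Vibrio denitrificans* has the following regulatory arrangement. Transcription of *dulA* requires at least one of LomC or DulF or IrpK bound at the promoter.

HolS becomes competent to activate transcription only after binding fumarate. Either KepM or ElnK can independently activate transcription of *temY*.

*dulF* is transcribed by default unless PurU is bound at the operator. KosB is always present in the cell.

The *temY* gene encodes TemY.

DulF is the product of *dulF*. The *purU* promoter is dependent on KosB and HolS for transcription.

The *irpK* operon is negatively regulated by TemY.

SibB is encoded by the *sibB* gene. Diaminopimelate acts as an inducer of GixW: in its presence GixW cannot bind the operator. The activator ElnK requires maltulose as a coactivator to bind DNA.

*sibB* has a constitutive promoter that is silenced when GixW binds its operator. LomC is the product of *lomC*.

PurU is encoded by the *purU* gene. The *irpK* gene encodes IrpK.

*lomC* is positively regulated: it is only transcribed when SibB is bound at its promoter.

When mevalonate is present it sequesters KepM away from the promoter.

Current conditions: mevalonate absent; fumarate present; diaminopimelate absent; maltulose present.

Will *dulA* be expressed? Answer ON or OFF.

Diaminopimelate is absent, so GixW is active.
With repressor GixW bound, *sibB* is not transcribed.
So SibB is not produced.
Required activator SibB is absent, so *lomC* is not transcribed.
So LomC is not produced.
KosB is produced constitutively and is active.
Fumarate is present, so HolS is active.
No repressor is bound and KosB and HolS are active, so *purU* is transcribed.
So PurU is produced and active.
With repressor PurU bound, *dulF* is not transcribed.
So DulF is not produced.
Mevalonate is absent, so KepM is active.
Maltulose is present, so ElnK is active.
Activator KepM is present, so *temY* is transcribed.
So TemY is produced and active.
With repressor TemY bound, *irpK* is not transcribed.
So IrpK is not produced.
No activator is available at the *dulA* promoter, so *dulA* is not transcribed.

OFF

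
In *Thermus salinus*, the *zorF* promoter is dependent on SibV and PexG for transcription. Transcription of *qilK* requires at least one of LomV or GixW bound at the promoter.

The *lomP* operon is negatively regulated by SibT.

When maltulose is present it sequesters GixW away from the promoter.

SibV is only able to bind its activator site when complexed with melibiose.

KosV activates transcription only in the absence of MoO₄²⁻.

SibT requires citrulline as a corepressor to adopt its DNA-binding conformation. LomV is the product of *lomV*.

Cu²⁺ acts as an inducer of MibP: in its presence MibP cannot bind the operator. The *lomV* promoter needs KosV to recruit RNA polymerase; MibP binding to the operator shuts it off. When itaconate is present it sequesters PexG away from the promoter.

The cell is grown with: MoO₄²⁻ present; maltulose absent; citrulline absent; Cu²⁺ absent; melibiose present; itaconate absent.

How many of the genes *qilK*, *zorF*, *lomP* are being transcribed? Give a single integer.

3

MoO₄²⁻ is present, so KosV is inactive.
Cu²⁺ is absent, so MibP is active.
With repressor MibP bound, *lomV* is not transcribed.
So LomV is not produced.
Maltulose is absent, so GixW is active.
Activator GixW is present, so *qilK* is transcribed.
→ *qilK* is ON.
Melibiose is present, so SibV is active.
Itaconate is absent, so PexG is active.
No repressor is bound and SibV and PexG are active, so *zorF* is transcribed.
→ *zorF* is ON.
Citrulline is absent, so SibT is inactive.
With no repressor bound, *lomP* is transcribed.
→ *lomP* is ON.
3 of the 3 genes are transcribed.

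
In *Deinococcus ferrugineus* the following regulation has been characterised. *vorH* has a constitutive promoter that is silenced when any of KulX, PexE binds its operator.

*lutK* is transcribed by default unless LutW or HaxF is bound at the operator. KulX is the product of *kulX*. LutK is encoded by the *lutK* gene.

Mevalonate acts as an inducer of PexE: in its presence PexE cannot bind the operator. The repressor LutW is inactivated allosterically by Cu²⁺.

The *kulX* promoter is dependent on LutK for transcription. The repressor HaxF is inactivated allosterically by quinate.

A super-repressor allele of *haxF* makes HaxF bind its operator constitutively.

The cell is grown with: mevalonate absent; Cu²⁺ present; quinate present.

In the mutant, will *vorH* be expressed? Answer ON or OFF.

Cu²⁺ is present, so LutW is inactive.
HaxF is constitutively active in this strain.
With repressor HaxF bound, *lutK* is not transcribed.
So LutK is not produced.
Required activator LutK is absent, so *kulX* is not transcribed.
So KulX is not produced.
Mevalonate is absent, so PexE is active.
With repressor PexE bound, *vorH* is not transcribed.

OFF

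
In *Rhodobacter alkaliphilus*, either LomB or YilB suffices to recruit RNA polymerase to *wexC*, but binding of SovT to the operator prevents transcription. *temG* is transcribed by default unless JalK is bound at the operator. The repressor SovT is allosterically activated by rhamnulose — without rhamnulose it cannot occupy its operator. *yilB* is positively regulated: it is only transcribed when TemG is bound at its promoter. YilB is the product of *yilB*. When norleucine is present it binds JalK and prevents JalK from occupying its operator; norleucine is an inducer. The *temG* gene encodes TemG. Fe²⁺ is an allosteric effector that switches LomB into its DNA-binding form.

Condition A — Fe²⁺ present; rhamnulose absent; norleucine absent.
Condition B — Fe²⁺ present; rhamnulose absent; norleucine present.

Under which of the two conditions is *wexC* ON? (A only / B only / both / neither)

Condition A:
Fe²⁺ is present, so LomB is active.
Rhamnulose is absent, so SovT is inactive.
Norleucine is absent, so JalK is active.
With repressor JalK bound, *temG* is not transcribed.
So TemG is not produced.
Required activator TemG is absent, so *yilB* is not transcribed.
So YilB is not produced.
Activator LomB is present, so *wexC* is transcribed.
→ *wexC* is ON in A.
Condition B:
Fe²⁺ is present, so LomB is active.
Rhamnulose is absent, so SovT is inactive.
Norleucine is present, so JalK is inactive.
With no repressor bound, *temG* is transcribed.
So TemG is produced and active.
No repressor is bound and TemG is active, so *yilB* is transcribed.
So YilB is produced and active.
Activator LomB is present, so *wexC* is transcribed.
→ *wexC* is ON in B.

both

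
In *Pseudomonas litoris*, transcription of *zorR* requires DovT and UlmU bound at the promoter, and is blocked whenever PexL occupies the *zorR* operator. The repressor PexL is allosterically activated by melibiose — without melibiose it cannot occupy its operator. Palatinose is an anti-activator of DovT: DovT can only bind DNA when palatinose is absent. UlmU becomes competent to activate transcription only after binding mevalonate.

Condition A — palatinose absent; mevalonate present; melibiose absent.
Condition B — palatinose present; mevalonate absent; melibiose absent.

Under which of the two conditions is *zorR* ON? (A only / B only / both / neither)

A only

Condition A:
Palatinose is absent, so DovT is active.
Mevalonate is present, so UlmU is active.
Melibiose is absent, so PexL is inactive.
No repressor is bound and DovT and UlmU are active, so *zorR* is transcribed.
→ *zorR* is ON in A.
Condition B:
Palatinose is present, so DovT is inactive.
Mevalonate is absent, so UlmU is inactive.
Melibiose is absent, so PexL is inactive.
Required activator DovT is absent, so *zorR* is not transcribed.
→ *zorR* is OFF in B.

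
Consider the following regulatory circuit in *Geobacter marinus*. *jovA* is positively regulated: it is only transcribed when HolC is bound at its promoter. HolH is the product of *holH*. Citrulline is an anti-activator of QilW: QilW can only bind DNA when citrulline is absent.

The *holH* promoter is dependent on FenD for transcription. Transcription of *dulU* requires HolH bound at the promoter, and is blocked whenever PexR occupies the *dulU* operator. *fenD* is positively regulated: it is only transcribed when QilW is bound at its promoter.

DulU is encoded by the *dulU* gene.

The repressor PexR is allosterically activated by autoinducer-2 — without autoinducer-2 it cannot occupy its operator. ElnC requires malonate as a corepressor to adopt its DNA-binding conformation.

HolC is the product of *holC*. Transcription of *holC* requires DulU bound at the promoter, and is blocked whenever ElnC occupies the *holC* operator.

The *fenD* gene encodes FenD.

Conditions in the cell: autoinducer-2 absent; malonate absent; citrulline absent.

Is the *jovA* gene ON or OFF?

Citrulline is absent, so QilW is active.
No repressor is bound and QilW is active, so *fenD* is transcribed.
So FenD is produced and active.
No repressor is bound and FenD is active, so *holH* is transcribed.
So HolH is produced and active.
Autoinducer-2 is absent, so PexR is inactive.
No repressor is bound and HolH is active, so *dulU* is transcribed.
So DulU is produced and active.
Malonate is absent, so ElnC is inactive.
No repressor is bound and DulU is active, so *holC* is transcribed.
So HolC is produced and active.
No repressor is bound and HolC is active, so *jovA* is transcribed.

ON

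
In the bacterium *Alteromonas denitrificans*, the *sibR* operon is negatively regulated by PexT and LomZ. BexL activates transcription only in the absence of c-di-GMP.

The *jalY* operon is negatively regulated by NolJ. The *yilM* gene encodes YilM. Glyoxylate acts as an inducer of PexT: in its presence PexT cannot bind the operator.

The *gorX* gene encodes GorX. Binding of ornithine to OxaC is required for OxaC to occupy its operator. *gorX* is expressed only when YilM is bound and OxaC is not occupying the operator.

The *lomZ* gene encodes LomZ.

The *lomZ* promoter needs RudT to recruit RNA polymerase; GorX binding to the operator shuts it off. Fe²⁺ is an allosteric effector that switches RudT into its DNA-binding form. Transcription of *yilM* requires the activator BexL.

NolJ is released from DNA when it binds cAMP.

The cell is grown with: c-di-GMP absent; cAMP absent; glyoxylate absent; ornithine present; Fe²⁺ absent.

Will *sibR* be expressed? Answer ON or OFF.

Glyoxylate is absent, so PexT is active.
Fe²⁺ is absent, so RudT is inactive.
c-di-GMP is absent, so BexL is active.
No repressor is bound and BexL is active, so *yilM* is transcribed.
So YilM is produced and active.
Ornithine is present, so OxaC is active.
With repressor OxaC bound, *gorX* is not transcribed.
So GorX is not produced.
Required activator RudT is absent, so *lomZ* is not transcribed.
So LomZ is not produced.
With repressor PexT bound, *sibR* is not transcribed.

OFF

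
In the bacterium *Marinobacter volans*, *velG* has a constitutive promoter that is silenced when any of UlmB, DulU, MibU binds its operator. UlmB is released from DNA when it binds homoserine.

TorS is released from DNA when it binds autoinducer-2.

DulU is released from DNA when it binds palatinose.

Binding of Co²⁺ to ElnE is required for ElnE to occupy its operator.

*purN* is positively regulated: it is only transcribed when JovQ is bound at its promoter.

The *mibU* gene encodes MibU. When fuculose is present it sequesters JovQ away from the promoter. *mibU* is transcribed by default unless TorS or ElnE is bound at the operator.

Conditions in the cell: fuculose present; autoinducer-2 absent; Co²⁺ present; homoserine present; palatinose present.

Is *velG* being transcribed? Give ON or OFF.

Homoserine is present, so UlmB is inactive.
Palatinose is present, so DulU is inactive.
Autoinducer-2 is absent, so TorS is active.
Co²⁺ is present, so ElnE is active.
With repressor TorS bound, *mibU* is not transcribed.
So MibU is not produced.
With no repressor bound, *velG* is transcribed.

ON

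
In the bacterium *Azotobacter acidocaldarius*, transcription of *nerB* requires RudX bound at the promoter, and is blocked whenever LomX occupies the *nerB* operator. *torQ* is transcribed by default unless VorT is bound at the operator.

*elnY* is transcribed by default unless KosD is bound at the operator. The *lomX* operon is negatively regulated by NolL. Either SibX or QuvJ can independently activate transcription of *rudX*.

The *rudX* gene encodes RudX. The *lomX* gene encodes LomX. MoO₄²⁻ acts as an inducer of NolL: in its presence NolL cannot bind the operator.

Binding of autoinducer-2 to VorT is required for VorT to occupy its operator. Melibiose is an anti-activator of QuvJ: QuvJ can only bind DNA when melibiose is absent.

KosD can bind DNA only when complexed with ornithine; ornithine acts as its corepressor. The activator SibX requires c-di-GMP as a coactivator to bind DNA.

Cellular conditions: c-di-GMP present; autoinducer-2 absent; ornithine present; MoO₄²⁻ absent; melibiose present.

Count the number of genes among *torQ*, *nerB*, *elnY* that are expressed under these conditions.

Autoinducer-2 is absent, so VorT is inactive.
With no repressor bound, *torQ* is transcribed.
→ *torQ* is ON.
c-di-GMP is present, so SibX is active.
Melibiose is present, so QuvJ is inactive.
Activator SibX is present, so *rudX* is transcribed.
So RudX is produced and active.
MoO₄²⁻ is absent, so NolL is active.
With repressor NolL bound, *lomX* is not transcribed.
So LomX is not produced.
No repressor is bound and RudX is active, so *nerB* is transcribed.
→ *nerB* is ON.
Ornithine is present, so KosD is active.
With repressor KosD bound, *elnY* is not transcribed.
→ *elnY* is OFF.
2 of the 3 genes are transcribed.

2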